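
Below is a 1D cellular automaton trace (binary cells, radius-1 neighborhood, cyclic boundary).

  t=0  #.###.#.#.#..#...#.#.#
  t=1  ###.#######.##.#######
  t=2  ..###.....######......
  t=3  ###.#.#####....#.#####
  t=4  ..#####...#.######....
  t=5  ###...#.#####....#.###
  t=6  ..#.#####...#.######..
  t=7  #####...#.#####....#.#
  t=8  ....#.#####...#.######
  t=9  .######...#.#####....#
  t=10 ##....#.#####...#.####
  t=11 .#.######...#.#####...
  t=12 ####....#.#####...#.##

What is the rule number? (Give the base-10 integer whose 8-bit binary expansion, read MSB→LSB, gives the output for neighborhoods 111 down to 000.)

  ###|.  b7=0 t=0,i=3
  ##.|#  b6=1 t=0,i=0
  #.#|#  b5=1 t=0,i=1
  #..|.  b4=0 t=0,i=11
  .##|#  b3=1 t=0,i=2
  .#.|#  b2=1 t=0,i=6
  ..#|#  b1=1 t=0,i=12
  ...|#  b0=1 t=0,i=15
  bits 01101111 = 111

111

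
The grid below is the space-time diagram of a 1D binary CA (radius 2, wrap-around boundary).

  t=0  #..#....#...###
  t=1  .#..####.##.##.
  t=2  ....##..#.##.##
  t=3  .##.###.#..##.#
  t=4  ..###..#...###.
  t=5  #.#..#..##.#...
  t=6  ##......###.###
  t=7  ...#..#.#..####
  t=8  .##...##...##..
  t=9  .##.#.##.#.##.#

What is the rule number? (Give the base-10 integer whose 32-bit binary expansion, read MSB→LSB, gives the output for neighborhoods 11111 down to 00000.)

  nb #####: next=#  (t=6,i=14, bit31=1)
  nb ####.: next=.  (t=0,i=14, bit30=0)
  nb ###.#: next=.  (t=1,i=7, bit29=0)
  nb ###..: next=.  (t=0,i=0, bit28=0)
  nb ##.##: next=#  (t=1,i=8, bit27=1)
  nb ##.#.: next=#  (t=3,i=7, bit26=1)
  nb ##..#: next=#  (t=0,i=1, bit25=1)
  nb ##...: next=.  (t=2,i=0, bit24=0)
  nb #.###: next=#  (t=3,i=4, bit23=1)
  nb #.##.: next=.  (t=1,i=9, bit22=0)
  nb #.#.#: next=.  (t=3,i=14, bit21=0)
  nb #.#..: next=.  (t=3,i=8, bit20=0)
  nb #..##: next=.  (t=1,i=3, bit19=0)
  nb #..#.: next=.  (t=0,i=2, bit18=0)
  nb #...#: next=#  (t=0,i=10, bit17=1)
  nb #....: next=#  (t=0,i=5, bit16=1)
  nb .####: next=#  (t=0,i=13, bit15=1)
  nb .###.: next=.  (t=3,i=5, bit14=0)
  nb .##.#: next=#  (t=1,i=10, bit13=1)
  nb .##..: next=#  (t=1,i=13, bit12=1)
  nb .#.##: next=.  (t=2,i=9, bit11=0)
  nb .#.#.: next=#  (t=5,i=1, bit10=1)
  nb .#..#: next=.  (t=1,i=2, bit9=0)
  nb .#...: next=#  (t=0,i=4, bit8=1)
  nb ..###: next=#  (t=0,i=12, bit7=1)
  nb ..##.: next=#  (t=2,i=4, bit6=1)
  nb ..#.#: next=#  (t=2,i=8, bit5=1)
  nb ..#..: next=.  (t=0,i=3, bit4=0)
  nb ...##: next=.  (t=0,i=11, bit3=0)
  nb ...#.: next=#  (t=0,i=7, bit2=1)
  nb ....#: next=#  (t=0,i=6, bit1=1)
  nb .....: next=.  (t=6,i=4, bit0=0)
  bits 10001110100000111011010111100110 = 2390996454

2390996454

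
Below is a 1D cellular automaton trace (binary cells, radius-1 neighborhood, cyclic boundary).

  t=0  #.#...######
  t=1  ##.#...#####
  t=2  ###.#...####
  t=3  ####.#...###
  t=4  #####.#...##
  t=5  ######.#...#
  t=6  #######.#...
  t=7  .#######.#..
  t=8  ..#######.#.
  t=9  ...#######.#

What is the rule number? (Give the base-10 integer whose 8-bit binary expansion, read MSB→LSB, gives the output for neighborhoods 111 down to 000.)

240

  ### -> #   bit 7 = 1  t=0,i=7
  ##. -> #   bit 6 = 1  t=0,i=0
  #.# -> #   bit 5 = 1  t=0,i=1
  #.. -> #   bit 4 = 1  t=0,i=3
  .## -> .   bit 3 = 0  t=0,i=6
  .#. -> .   bit 2 = 0  t=0,i=2
  ..# -> .   bit 1 = 0  t=0,i=5
  ... -> .   bit 0 = 0  t=0,i=4
  bits 11110000 = 240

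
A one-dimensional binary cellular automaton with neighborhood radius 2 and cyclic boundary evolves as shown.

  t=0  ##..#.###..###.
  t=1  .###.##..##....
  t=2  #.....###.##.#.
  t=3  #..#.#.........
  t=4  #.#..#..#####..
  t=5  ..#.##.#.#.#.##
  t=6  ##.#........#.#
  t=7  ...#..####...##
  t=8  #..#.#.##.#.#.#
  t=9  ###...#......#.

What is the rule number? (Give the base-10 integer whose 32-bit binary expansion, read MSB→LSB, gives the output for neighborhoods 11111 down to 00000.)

  [31] ##### => .  t=4,i=10
  [30] ####. => #  t=4,i=11
  [29] ###.# => .  t=0,i=13
  [28] ###.. => .  t=0,i=8
  [27] ##.## => .  t=0,i=14
  [26] ##.#. => .  t=2,i=12
  [25] ##..# => #  t=0,i=2
  [24] ##... => #  t=1,i=11
  [23] #.### => #  t=0,i=6
  [22] #.##. => .  t=0,i=0
  [21] #.#.# => .  t=2,i=13
  [20] #.#.. => #  t=2,i=0
  [19] #..## => #  t=0,i=10
  [18] #..#. => #  t=0,i=3
  [17] #...# => .  t=7,i=1
  [16] #.... => .  t=1,i=12
  [15] .#### => #  t=4,i=9
  [14] .###. => .  t=0,i=7
  [13] .##.# => .  t=2,i=11
  [12] .##.. => #  t=0,i=1
  [11] .#.## => #  t=0,i=5
  [10] .#.#. => .  t=2,i=14
  [9] .#..# => .  t=3,i=1
  [8] .#... => .  t=2,i=1
  [7] ..### => .  t=0,i=11
  [6] ..##. => .  t=1,i=9
  [5] ..#.# => .  t=0,i=4
  [4] ..#.. => #  t=3,i=0
  [3] ...## => #  t=1,i=0
  [2] ...#. => .  t=3,i=14
  [1] ....# => .  t=1,i=14
  [0] ..... => #  t=1,i=13
  bits 01000011100111001001100000011001 = 1134336025

1134336025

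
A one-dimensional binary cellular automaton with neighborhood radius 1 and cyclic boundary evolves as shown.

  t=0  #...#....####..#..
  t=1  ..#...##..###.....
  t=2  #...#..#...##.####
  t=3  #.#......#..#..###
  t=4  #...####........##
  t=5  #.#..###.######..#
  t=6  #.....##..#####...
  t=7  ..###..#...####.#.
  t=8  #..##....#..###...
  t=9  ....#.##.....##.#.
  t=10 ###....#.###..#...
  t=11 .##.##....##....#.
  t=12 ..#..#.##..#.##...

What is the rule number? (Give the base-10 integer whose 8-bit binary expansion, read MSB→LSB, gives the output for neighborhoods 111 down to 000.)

193

  ### -> #   bit 7 = 1  t=0,i=10
  ##. -> #   bit 6 = 1  t=0,i=12
  #.# -> .   bit 5 = 0  t=2,i=13
  #.. -> .   bit 4 = 0  t=0,i=1
  .## -> .   bit 3 = 0  t=0,i=9
  .#. -> .   bit 2 = 0  t=0,i=0
  ..# -> .   bit 1 = 0  t=0,i=3
  ... -> #   bit 0 = 1  t=0,i=2
  bits 11000001 = 193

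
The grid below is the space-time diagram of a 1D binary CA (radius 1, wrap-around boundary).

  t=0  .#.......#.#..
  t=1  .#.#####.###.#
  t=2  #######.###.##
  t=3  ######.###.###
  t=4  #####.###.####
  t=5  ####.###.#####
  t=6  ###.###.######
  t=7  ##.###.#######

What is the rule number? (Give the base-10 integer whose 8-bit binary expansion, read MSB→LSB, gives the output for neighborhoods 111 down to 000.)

  ### -> #   bit 7 = 1  t=1,i=4
  ##. -> .   bit 6 = 0  t=1,i=7
  #.# -> #   bit 5 = 1  t=0,i=10
  #.. -> .   bit 4 = 0  t=0,i=2
  .## -> #   bit 3 = 1  t=1,i=3
  .#. -> #   bit 2 = 1  t=0,i=1
  ..# -> .   bit 1 = 0  t=0,i=0
  ... -> #   bit 0 = 1  t=0,i=3
  bits 10101101 = 173

173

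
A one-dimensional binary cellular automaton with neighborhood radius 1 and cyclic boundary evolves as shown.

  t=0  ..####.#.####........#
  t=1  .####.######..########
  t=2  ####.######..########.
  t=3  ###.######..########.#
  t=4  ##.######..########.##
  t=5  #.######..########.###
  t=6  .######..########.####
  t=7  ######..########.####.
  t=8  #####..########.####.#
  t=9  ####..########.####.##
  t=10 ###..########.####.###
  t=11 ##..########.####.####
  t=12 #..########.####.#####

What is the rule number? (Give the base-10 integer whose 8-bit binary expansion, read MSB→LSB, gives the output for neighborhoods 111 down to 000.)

175

  ###|#  b7=1 t=0,i=3
  ##.|.  b6=0 t=0,i=5
  #.#|#  b5=1 t=0,i=6
  #..|.  b4=0 t=0,i=0
  .##|#  b3=1 t=0,i=2
  .#.|#  b2=1 t=0,i=7
  ..#|#  b1=1 t=0,i=1
  ...|#  b0=1 t=0,i=14
  bits 10101111 = 175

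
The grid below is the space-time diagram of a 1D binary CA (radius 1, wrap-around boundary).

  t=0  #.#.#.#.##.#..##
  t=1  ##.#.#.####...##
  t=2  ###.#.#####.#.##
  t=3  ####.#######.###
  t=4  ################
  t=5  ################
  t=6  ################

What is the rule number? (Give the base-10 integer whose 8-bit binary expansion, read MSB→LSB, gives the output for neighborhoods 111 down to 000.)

233

  nb ###: next=#  (t=0,i=15, bit7=1)
  nb ##.: next=#  (t=0,i=0, bit6=1)
  nb #.#: next=#  (t=0,i=1, bit5=1)
  nb #..: next=.  (t=0,i=12, bit4=0)
  nb .##: next=#  (t=0,i=8, bit3=1)
  nb .#.: next=.  (t=0,i=2, bit2=0)
  nb ..#: next=.  (t=0,i=13, bit1=0)
  nb ...: next=#  (t=1,i=12, bit0=1)
  bits 11101001 = 233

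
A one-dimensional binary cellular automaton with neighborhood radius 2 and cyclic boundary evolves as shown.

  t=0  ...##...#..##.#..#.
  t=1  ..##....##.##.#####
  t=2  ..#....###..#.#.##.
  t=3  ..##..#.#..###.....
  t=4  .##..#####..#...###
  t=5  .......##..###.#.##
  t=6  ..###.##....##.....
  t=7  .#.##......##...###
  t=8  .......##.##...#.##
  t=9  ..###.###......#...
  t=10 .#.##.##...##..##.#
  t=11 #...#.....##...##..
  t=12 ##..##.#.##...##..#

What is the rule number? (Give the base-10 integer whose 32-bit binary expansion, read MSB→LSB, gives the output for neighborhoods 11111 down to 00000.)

  ##### -> #   bit 31 = 1  t=1,i=16
  ####. -> #   bit 30 = 1  t=1,i=17
  ###.# -> #   bit 29 = 1  t=4,i=18
  ###.. -> .   bit 28 = 0  t=1,i=18
  ##.## -> .   bit 27 = 0  t=1,i=10
  ##.#. -> .   bit 26 = 0  t=0,i=13
  ##..# -> .   bit 25 = 0  t=1,i=0
  ##... -> .   bit 24 = 0  t=0,i=5
  #.### -> #   bit 23 = 1  t=1,i=14
  #.##. -> .   bit 22 = 0  t=1,i=11
  #.#.# -> .   bit 21 = 0  t=2,i=14
  #.#.. -> #   bit 20 = 1  t=0,i=14
  #..## -> .   bit 19 = 0  t=0,i=10
  #..#. -> #   bit 18 = 1  t=0,i=16
  #...# -> .   bit 17 = 0  t=0,i=6
  #.... -> .   bit 16 = 0  t=0,i=0
  .#### -> .   bit 15 = 0  t=1,i=15
  .###. -> #   bit 14 = 1  t=2,i=8
  .##.# -> #   bit 13 = 1  t=0,i=12
  .##.. -> .   bit 12 = 0  t=0,i=4
  .#.## -> .   bit 11 = 0  t=2,i=15
  .#.#. -> #   bit 10 = 1  t=2,i=13
  .#..# -> #   bit 9 = 1  t=0,i=9
  .#... -> #   bit 8 = 1  t=0,i=18
  ..### -> .   bit 7 = 0  t=2,i=7
  ..##. -> #   bit 6 = 1  t=0,i=3
  ..#.# -> #   bit 5 = 1  t=2,i=12
  ..#.. -> #   bit 4 = 1  t=0,i=8
  ...## -> #   bit 3 = 1  t=0,i=2
  ...#. -> .   bit 2 = 0  t=0,i=7
  ....# -> .   bit 1 = 0  t=0,i=1
  ..... -> #   bit 0 = 1  t=3,i=16
  bits 11100000100101000110011101111001 = 3767822201

3767822201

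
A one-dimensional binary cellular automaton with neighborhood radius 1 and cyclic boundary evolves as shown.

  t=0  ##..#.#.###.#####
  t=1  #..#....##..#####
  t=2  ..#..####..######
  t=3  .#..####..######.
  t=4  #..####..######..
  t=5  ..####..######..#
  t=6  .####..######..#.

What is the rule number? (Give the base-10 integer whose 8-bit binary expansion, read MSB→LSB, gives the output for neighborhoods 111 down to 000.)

  [7] ### => #  t=0,i=0
  [6] ##. => .  t=0,i=1
  [5] #.# => .  t=0,i=5
  [4] #.. => .  t=0,i=2
  [3] .## => #  t=0,i=8
  [2] .#. => .  t=0,i=4
  [1] ..# => #  t=0,i=3
  [0] ... => #  t=1,i=5
  bits 10001011 = 139

139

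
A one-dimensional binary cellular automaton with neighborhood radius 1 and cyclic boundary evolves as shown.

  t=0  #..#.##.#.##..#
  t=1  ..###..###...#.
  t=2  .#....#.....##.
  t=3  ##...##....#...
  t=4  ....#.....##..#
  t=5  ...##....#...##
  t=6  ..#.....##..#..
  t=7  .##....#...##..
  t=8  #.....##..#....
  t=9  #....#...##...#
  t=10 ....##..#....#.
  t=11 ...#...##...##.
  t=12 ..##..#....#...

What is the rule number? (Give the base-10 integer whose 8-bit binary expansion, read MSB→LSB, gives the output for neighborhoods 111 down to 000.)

38

  [7] ### => .  t=1,i=3
  [6] ##. => .  t=0,i=0
  [5] #.# => #  t=0,i=4
  [4] #.. => .  t=0,i=1
  [3] .## => .  t=0,i=5
  [2] .#. => #  t=0,i=3
  [1] ..# => #  t=0,i=2
  [0] ... => .  t=1,i=0
  bits 00100110 = 38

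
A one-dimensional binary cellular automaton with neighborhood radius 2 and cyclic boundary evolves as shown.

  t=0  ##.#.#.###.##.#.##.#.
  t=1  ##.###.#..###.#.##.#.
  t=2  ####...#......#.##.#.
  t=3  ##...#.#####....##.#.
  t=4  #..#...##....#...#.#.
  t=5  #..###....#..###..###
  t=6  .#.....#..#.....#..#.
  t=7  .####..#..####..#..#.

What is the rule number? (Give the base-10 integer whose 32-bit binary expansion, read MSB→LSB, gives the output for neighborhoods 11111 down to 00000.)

  #####|.  b31=0 t=3,i=9
  ####.|.  b30=0 t=2,i=2
  ###.#|.  b29=0 t=0,i=9
  ###..|.  b28=0 t=2,i=3
  ##.##|#  b27=1 t=0,i=10
  ##.#.|.  b26=0 t=0,i=2
  ##..#|#  b25=1 t=5,i=1
  ##...|.  b24=0 t=2,i=4
  #.###|#  b23=1 t=0,i=7
  #.##.|#  b22=1 t=0,i=0
  #.#.#|#  b21=1 t=0,i=3
  #.#..|#  b20=1 t=1,i=7
  #..##|.  b19=0 t=1,i=9
  #..#.|.  b18=0 t=4,i=2
  #...#|#  b17=1 t=2,i=5
  #....|#  b16=1 t=2,i=9
  .####|#  b15=1 t=2,i=1
  .###.|.  b14=0 t=0,i=8
  .##.#|#  b13=1 t=0,i=1
  .##..|.  b12=0 t=3,i=1
  .#.##|.  b11=0 t=0,i=6
  .#.#.|#  b10=1 t=0,i=4
  .#..#|.  b9=0 t=1,i=8
  .#...|#  b8=1 t=2,i=8
  ..###|.  b7=0 t=1,i=10
  ..##.|.  b6=0 t=3,i=16
  ..#.#|.  b5=0 t=2,i=14
  ..#..|#  b4=1 t=2,i=7
  ...##|.  b3=0 t=3,i=15
  ...#.|.  b2=0 t=2,i=6
  ....#|.  b1=0 t=2,i=12
  .....|#  b0=1 t=2,i=10
  bits 00001010111100111010010100010001 = 183739665

183739665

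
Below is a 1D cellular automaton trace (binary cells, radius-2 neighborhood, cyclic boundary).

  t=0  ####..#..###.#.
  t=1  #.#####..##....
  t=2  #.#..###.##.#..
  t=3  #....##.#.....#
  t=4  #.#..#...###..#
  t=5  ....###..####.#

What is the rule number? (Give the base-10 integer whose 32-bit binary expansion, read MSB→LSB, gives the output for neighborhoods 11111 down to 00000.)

1518686705

  #####|.  b31=0 t=1,i=4
  ####.|#  b30=1 t=0,i=2
  ###.#|.  b29=0 t=0,i=11
  ###..|#  b28=1 t=0,i=3
  ##.##|#  b27=1 t=2,i=8
  ##.#.|.  b26=0 t=0,i=12
  ##..#|#  b25=1 t=0,i=4
  ##...|.  b24=0 t=1,i=11
  #.###|#  b23=1 t=0,i=0
  #.##.|.  b22=0 t=2,i=9
  #.#.#|.  b21=0 t=0,i=13
  #.#..|.  b20=0 t=2,i=2
  #..##|.  b19=0 t=0,i=8
  #..#.|#  b18=1 t=0,i=5
  #...#|.  b17=0 t=4,i=7
  #....|#  b16=1 t=1,i=12
  .####|.  b15=0 t=0,i=1
  .###.|#  b14=1 t=0,i=10
  .##.#|.  b13=0 t=2,i=10
  .##..|#  b12=1 t=1,i=10
  .#.##|.  b11=0 t=0,i=14
  .#.#.|.  b10=0 t=2,i=1
  .#..#|.  b9=0 t=0,i=7
  .#...|#  b8=1 t=3,i=9
  ..###|#  b7=1 t=0,i=9
  ..##.|#  b6=1 t=1,i=9
  ..#.#|#  b5=1 t=1,i=0
  ..#..|#  b4=1 t=0,i=6
  ...##|.  b3=0 t=3,i=4
  ...#.|.  b2=0 t=1,i=14
  ....#|.  b1=0 t=1,i=13
  .....|#  b0=1 t=3,i=11
  bits 01011010100001010101000111110001 = 1518686705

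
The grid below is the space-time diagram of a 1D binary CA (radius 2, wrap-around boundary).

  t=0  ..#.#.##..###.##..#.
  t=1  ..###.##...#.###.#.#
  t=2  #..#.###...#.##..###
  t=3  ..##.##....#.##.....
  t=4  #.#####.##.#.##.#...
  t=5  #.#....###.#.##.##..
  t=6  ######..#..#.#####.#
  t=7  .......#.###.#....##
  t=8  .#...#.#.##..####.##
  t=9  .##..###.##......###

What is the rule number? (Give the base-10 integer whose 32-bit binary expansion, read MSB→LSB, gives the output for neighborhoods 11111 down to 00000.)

  nb #####: next=.  (t=4,i=4, bit31=0)
  nb ####.: next=.  (t=2,i=19, bit30=0)
  nb ###.#: next=.  (t=0,i=12, bit29=0)
  nb ###..: next=.  (t=2,i=0, bit28=0)
  nb ##.##: next=#  (t=0,i=13, bit27=1)
  nb ##.#.: next=.  (t=1,i=16, bit26=0)
  nb ##..#: next=.  (t=0,i=8, bit25=0)
  nb ##...: next=.  (t=1,i=8, bit24=0)
  nb #.###: next=#  (t=1,i=13, bit23=1)
  nb #.##.: next=#  (t=0,i=6, bit22=1)
  nb #.#.#: next=#  (t=0,i=4, bit21=1)
  nb #.#..: next=#  (t=1,i=19, bit20=1)
  nb #..##: next=.  (t=0,i=9, bit19=0)
  nb #..#.: next=#  (t=0,i=17, bit18=1)
  nb #...#: next=.  (t=0,i=0, bit17=0)
  nb #....: next=#  (t=3,i=8, bit16=1)
  nb .####: next=.  (t=2,i=18, bit15=0)
  nb .###.: next=#  (t=0,i=11, bit14=1)
  nb .##.#: next=#  (t=3,i=3, bit13=1)
  nb .##..: next=#  (t=0,i=7, bit12=1)
  nb .#.##: next=.  (t=0,i=5, bit11=0)
  nb .#.#.: next=#  (t=0,i=3, bit10=1)
  nb .#..#: next=#  (t=1,i=0, bit9=1)
  nb .#...: next=#  (t=0,i=19, bit8=1)
  nb ..###: next=.  (t=0,i=10, bit7=0)
  nb ..##.: next=#  (t=3,i=2, bit6=1)
  nb ..#.#: next=#  (t=0,i=2, bit5=1)
  nb ..#..: next=.  (t=0,i=18, bit4=0)
  nb ...##: next=.  (t=3,i=1, bit3=0)
  nb ...#.: next=.  (t=0,i=1, bit2=0)
  nb ....#: next=#  (t=3,i=0, bit1=1)
  nb .....: next=.  (t=3,i=17, bit0=0)
  bits 00001000111101010111011101100010 = 150304610

150304610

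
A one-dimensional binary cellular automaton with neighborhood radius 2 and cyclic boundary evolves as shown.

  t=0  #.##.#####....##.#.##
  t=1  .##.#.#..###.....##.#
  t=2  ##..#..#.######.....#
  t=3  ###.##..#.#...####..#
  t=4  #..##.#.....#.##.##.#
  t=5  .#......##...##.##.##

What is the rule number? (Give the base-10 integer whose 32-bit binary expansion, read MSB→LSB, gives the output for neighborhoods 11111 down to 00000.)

459524753

  [31] ##### => .  t=0,i=7
  [30] ####. => .  t=0,i=8
  [29] ###.# => .  t=0,i=0
  [28] ###.. => #  t=0,i=9
  [27] ##.## => #  t=0,i=1
  [26] ##.#. => .  t=0,i=16
  [25] ##..# => #  t=2,i=2
  [24] ##... => #  t=0,i=10
  [23] #.### => .  t=0,i=5
  [22] #.##. => #  t=0,i=2
  [21] #.#.# => #  t=0,i=17
  [20] #.#.. => .  t=1,i=6
  [19] #..## => .  t=1,i=8
  [18] #..#. => .  t=2,i=3
  [17] #...# => #  t=3,i=12
  [16] #.... => #  t=0,i=11
  [15] .#### => #  t=0,i=6
  [14] .###. => #  t=0,i=20
  [13] .##.# => .  t=0,i=3
  [12] .##.. => .  t=3,i=5
  [11] .#.## => #  t=0,i=18
  [10] .#.#. => .  t=1,i=5
  [9] .#..# => #  t=1,i=7
  [8] .#... => .  t=3,i=11
  [7] ..### => #  t=1,i=9
  [6] ..##. => .  t=0,i=14
  [5] ..#.# => .  t=2,i=7
  [4] ..#.. => #  t=2,i=4
  [3] ...## => .  t=0,i=13
  [2] ...#. => .  t=4,i=11
  [1] ....# => .  t=0,i=12
  [0] ..... => #  t=1,i=14
  bits 00011011011000111100101010010001 = 459524753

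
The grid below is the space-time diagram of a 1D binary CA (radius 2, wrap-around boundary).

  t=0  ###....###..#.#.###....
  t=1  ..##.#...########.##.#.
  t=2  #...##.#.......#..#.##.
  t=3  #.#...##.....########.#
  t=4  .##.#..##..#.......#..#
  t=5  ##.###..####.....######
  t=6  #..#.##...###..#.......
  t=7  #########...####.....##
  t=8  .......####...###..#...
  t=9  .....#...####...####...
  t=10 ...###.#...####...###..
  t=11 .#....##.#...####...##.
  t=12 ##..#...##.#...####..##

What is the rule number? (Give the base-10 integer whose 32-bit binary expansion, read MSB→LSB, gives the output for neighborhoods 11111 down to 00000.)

1475747382

  #####|.  b31=0 t=1,i=11
  ####.|#  b30=1 t=1,i=15
  ###.#|.  b29=0 t=1,i=16
  ###..|#  b28=1 t=0,i=2
  ##.##|.  b27=0 t=1,i=17
  ##.#.|#  b26=1 t=1,i=4
  ##..#|#  b25=1 t=0,i=10
  ##...|#  b24=1 t=0,i=3
  #.###|#  b23=1 t=0,i=16
  #.##.|#  b22=1 t=1,i=18
  #.#.#|#  b21=1 t=0,i=14
  #.#..|#  b20=1 t=1,i=5
  #..##|.  b19=0 t=4,i=6
  #..#.|#  b18=1 t=0,i=11
  #...#|#  b17=1 t=1,i=0
  #....|.  b16=0 t=0,i=4
  .####|.  b15=0 t=1,i=10
  .###.|.  b14=0 t=0,i=1
  .##.#|.  b13=0 t=1,i=3
  .##..|#  b12=1 t=3,i=7
  .#.##|#  b11=1 t=0,i=15
  .#.#.|#  b10=1 t=0,i=13
  .#..#|#  b9=1 t=2,i=16
  .#...|.  b8=0 t=1,i=6
  ..###|.  b7=0 t=0,i=0
  ..##.|.  b6=0 t=1,i=2
  ..#.#|#  b5=1 t=0,i=12
  ..#..|#  b4=1 t=2,i=15
  ...##|.  b3=0 t=0,i=6
  ...#.|#  b2=1 t=2,i=14
  ....#|#  b1=1 t=0,i=5
  .....|.  b0=0 t=2,i=10
  bits 01010111111101100001111000110110 = 1475747382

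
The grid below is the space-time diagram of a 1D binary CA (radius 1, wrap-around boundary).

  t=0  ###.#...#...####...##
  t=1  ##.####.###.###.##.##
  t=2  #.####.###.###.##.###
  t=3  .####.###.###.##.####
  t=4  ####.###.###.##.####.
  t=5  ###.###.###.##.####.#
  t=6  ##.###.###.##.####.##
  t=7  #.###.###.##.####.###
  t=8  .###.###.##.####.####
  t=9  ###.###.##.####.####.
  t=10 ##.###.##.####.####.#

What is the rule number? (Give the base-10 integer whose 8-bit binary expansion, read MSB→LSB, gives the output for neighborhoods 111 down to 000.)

  ###|#  b7=1 t=0,i=0
  ##.|.  b6=0 t=0,i=2
  #.#|#  b5=1 t=0,i=3
  #..|#  b4=1 t=0,i=5
  .##|#  b3=1 t=0,i=12
  .#.|#  b2=1 t=0,i=4
  ..#|.  b1=0 t=0,i=7
  ...|#  b0=1 t=0,i=6
  bits 10111101 = 189

189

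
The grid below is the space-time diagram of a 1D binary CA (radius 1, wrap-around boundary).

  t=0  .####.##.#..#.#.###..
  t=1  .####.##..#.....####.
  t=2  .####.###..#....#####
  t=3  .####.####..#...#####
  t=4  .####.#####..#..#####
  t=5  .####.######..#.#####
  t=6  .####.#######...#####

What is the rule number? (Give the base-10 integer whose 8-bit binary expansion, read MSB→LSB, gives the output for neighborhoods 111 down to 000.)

216

  nb ###: next=#  (t=0,i=2, bit7=1)
  nb ##.: next=#  (t=0,i=4, bit6=1)
  nb #.#: next=.  (t=0,i=5, bit5=0)
  nb #..: next=#  (t=0,i=10, bit4=1)
  nb .##: next=#  (t=0,i=1, bit3=1)
  nb .#.: next=.  (t=0,i=9, bit2=0)
  nb ..#: next=.  (t=0,i=0, bit1=0)
  nb ...: next=.  (t=0,i=20, bit0=0)
  bits 11011000 = 216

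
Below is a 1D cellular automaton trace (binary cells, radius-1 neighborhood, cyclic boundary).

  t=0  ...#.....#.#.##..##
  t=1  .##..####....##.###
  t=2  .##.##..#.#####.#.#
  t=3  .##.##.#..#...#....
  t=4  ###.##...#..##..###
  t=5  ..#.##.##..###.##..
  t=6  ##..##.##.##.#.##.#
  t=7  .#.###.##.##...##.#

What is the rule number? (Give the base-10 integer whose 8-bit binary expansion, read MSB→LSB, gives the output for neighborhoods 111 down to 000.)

  [7] ### => .  t=1,i=6
  [6] ##. => #  t=0,i=14
  [5] #.# => .  t=0,i=10
  [4] #.. => .  t=0,i=0
  [3] .## => #  t=0,i=13
  [2] .#. => .  t=0,i=3
  [1] ..# => #  t=0,i=2
  [0] ... => #  t=0,i=1
  bits 01001011 = 75

75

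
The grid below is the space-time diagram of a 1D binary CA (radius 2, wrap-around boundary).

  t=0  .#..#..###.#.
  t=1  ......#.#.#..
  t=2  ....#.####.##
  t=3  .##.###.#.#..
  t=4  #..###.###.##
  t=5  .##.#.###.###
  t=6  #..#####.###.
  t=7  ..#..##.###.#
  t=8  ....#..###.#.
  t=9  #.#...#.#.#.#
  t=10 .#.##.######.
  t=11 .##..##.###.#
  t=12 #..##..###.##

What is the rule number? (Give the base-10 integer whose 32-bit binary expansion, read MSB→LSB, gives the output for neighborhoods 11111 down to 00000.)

3467332906

  [31] ##### => #  t=6,i=5
  [30] ####. => #  t=2,i=8
  [29] ###.# => .  t=0,i=9
  [28] ###.. => .  t=4,i=0
  [27] ##.## => #  t=2,i=10
  [26] ##.#. => #  t=0,i=10
  [25] ##..# => #  t=4,i=1
  [24] ##... => .  t=2,i=0
  [23] #.### => #  t=2,i=6
  [22] #.##. => .  t=2,i=11
  [21] #.#.# => #  t=1,i=8
  [20] #.#.. => .  t=0,i=11
  [19] #..## => #  t=0,i=6
  [18] #..#. => .  t=0,i=0
  [17] #...# => #  t=3,i=12
  [16] #.... => #  t=1,i=12
  [15] .#### => .  t=2,i=7
  [14] .###. => #  t=0,i=8
  [13] .##.# => .  t=3,i=2
  [12] .##.. => .  t=2,i=12
  [11] .#.## => #  t=2,i=5
  [10] .#.#. => #  t=1,i=7
  [9] .#..# => .  t=0,i=2
  [8] .#... => #  t=1,i=11
  [7] ..### => .  t=0,i=7
  [6] ..##. => .  t=3,i=1
  [5] ..#.# => #  t=1,i=6
  [4] ..#.. => .  t=0,i=1
  [3] ...## => #  t=3,i=0
  [2] ...#. => .  t=1,i=5
  [1] ....# => #  t=1,i=4
  [0] ..... => .  t=1,i=0
  bits 11001110101010110100110100101010 = 3467332906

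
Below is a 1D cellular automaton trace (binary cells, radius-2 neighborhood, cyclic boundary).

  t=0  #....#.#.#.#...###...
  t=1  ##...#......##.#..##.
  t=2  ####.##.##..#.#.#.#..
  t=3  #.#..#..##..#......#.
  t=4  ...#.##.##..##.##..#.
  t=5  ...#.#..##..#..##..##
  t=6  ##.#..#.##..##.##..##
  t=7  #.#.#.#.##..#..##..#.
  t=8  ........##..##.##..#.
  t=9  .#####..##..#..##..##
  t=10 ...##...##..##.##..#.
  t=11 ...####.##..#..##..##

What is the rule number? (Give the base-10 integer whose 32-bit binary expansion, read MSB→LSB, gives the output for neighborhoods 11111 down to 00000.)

3309442033

  ##### -> #   bit 31 = 1  t=9,i=3
  ####. -> #   bit 30 = 1  t=2,i=2
  ###.# -> .   bit 29 = 0  t=2,i=3
  ###.. -> .   bit 28 = 0  t=0,i=17
  ##.## -> .   bit 27 = 0  t=1,i=20
  ##.#. -> #   bit 26 = 1  t=1,i=14
  ##..# -> .   bit 25 = 0  t=2,i=10
  ##... -> #   bit 24 = 1  t=0,i=18
  #.### -> .   bit 23 = 0  t=9,i=1
  #.##. -> #   bit 22 = 1  t=1,i=0
  #.#.# -> .   bit 21 = 0  t=0,i=7
  #.#.. -> .   bit 20 = 0  t=0,i=11
  #..## -> .   bit 19 = 0  t=1,i=17
  #..#. -> .   bit 18 = 0  t=2,i=11
  #...# -> #   bit 17 = 1  t=0,i=13
  #.... -> .   bit 16 = 0  t=0,i=2
  .#### -> .   bit 15 = 0  t=2,i=1
  .###. -> .   bit 14 = 0  t=0,i=16
  .##.# -> .   bit 13 = 0  t=1,i=13
  .##.. -> #   bit 12 = 1  t=1,i=1
  .#.## -> .   bit 11 = 0  t=4,i=4
  .#.#. -> .   bit 10 = 0  t=0,i=6
  .#..# -> #   bit 9 = 1  t=1,i=16
  .#... -> #   bit 8 = 1  t=0,i=1
  ..### -> #   bit 7 = 1  t=0,i=15
  ..##. -> #   bit 6 = 1  t=1,i=12
  ..#.# -> #   bit 5 = 1  t=0,i=5
  ..#.. -> #   bit 4 = 1  t=0,i=0
  ...## -> .   bit 3 = 0  t=0,i=14
  ...#. -> .   bit 2 = 0  t=0,i=4
  ....# -> .   bit 1 = 0  t=0,i=3
  ..... -> #   bit 0 = 1  t=1,i=8
  bits 11000101010000100001001111110001 = 3309442033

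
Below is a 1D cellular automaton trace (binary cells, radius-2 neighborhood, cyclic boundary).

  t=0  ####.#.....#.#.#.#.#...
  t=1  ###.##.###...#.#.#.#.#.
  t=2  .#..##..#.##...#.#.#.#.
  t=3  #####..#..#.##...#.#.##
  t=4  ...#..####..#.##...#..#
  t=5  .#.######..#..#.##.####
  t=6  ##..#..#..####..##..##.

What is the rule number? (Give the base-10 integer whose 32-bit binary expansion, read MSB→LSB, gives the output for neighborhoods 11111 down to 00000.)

  #####|.  b31=0 t=3,i=0
  ####.|#  b30=1 t=0,i=2
  ###.#|.  b29=0 t=0,i=3
  ###..|.  b28=0 t=1,i=9
  ##.##|.  b27=0 t=1,i=3
  ##.#.|#  b26=1 t=0,i=4
  ##..#|.  b25=0 t=2,i=6
  ##...|#  b24=1 t=1,i=10
  #.###|.  b23=0 t=1,i=0
  #.##.|#  b22=1 t=1,i=4
  #.#.#|#  b21=1 t=0,i=13
  #.#..|#  b20=1 t=0,i=5
  #..##|#  b19=1 t=2,i=3
  #..#.|#  b18=1 t=2,i=0
  #...#|#  b17=1 t=0,i=21
  #....|#  b16=1 t=0,i=7
  .####|#  b15=1 t=0,i=1
  .###.|#  b14=1 t=1,i=1
  .##.#|#  b13=1 t=1,i=5
  .##..|.  b12=0 t=2,i=5
  .#.##|.  b11=0 t=1,i=22
  .#.#.|.  b10=0 t=0,i=12
  .#..#|#  b9=1 t=2,i=2
  .#...|.  b8=0 t=0,i=6
  ..###|#  b7=1 t=0,i=0
  ..##.|#  b6=1 t=2,i=4
  ..#.#|.  b5=0 t=0,i=11
  ..#..|#  b4=1 t=2,i=1
  ...##|.  b3=0 t=0,i=22
  ...#.|.  b2=0 t=0,i=10
  ....#|#  b1=1 t=0,i=9
  .....|#  b0=1 t=0,i=8
  bits 01000101011111111110001011010011 = 1166009043

1166009043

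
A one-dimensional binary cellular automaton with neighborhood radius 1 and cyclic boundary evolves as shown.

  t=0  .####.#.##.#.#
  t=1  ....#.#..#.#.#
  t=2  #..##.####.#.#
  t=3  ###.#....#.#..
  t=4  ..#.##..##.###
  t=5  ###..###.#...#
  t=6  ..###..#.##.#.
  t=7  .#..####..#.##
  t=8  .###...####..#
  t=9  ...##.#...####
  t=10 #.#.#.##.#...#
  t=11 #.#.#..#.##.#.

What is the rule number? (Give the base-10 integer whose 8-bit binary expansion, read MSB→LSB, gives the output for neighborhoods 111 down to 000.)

  [7] ### => .  t=0,i=2
  [6] ##. => #  t=0,i=4
  [5] #.# => .  t=0,i=0
  [4] #.. => #  t=1,i=0
  [3] .## => .  t=0,i=1
  [2] .#. => #  t=0,i=6
  [1] ..# => #  t=1,i=3
  [0] ... => .  t=1,i=1
  bits 01010110 = 86

86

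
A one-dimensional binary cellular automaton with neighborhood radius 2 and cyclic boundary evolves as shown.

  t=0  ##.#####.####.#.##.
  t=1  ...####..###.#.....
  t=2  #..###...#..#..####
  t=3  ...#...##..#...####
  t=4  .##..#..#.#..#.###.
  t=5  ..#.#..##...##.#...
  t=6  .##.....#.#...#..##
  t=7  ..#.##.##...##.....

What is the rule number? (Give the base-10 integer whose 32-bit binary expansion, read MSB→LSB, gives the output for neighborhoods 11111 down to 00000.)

3297218725

  #####|#  b31=1 t=0,i=5
  ####.|#  b30=1 t=0,i=6
  ###.#|.  b29=0 t=0,i=7
  ###..|.  b28=0 t=1,i=6
  ##.##|.  b27=0 t=0,i=2
  ##.#.|#  b26=1 t=0,i=13
  ##..#|.  b25=0 t=1,i=7
  ##...|.  b24=0 t=2,i=6
  #.###|#  b23=1 t=0,i=3
  #.##.|.  b22=0 t=0,i=0
  #.#.#|.  b21=0 t=0,i=14
  #.#..|.  b20=0 t=1,i=13
  #..##|.  b19=0 t=1,i=8
  #..#.|#  b18=1 t=2,i=11
  #...#|#  b17=1 t=2,i=7
  #....|#  b16=1 t=1,i=15
  .####|#  b15=1 t=0,i=4
  .###.|.  b14=0 t=1,i=10
  .##.#|.  b13=0 t=0,i=1
  .##..|#  b12=1 t=3,i=8
  .#.##|.  b11=0 t=0,i=15
  .#.#.|.  b10=0 t=4,i=9
  .#..#|.  b9=0 t=2,i=10
  .#...|.  b8=0 t=1,i=14
  ..###|#  b7=1 t=1,i=3
  ..##.|.  b6=0 t=3,i=7
  ..#.#|#  b5=1 t=4,i=8
  ..#..|.  b4=0 t=2,i=9
  ...##|.  b3=0 t=1,i=2
  ...#.|#  b2=1 t=2,i=8
  ....#|.  b1=0 t=1,i=1
  .....|#  b0=1 t=1,i=0
  bits 11000100100001111001000010100101 = 3297218725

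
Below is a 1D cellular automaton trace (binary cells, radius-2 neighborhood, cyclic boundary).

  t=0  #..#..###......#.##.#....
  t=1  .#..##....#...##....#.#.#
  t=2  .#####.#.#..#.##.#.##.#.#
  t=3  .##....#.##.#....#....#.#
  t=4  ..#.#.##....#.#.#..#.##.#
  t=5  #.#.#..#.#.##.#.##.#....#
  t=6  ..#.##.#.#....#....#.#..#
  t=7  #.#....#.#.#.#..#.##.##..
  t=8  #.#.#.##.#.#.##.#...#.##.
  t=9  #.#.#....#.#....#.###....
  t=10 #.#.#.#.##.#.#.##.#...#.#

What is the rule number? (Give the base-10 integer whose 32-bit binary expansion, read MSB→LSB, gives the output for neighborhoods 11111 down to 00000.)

  [31] ##### => .  t=2,i=3
  [30] ####. => .  t=2,i=4
  [29] ###.# => .  t=2,i=5
  [28] ###.. => .  t=0,i=8
  [27] ##.## => #  t=7,i=20
  [26] ##.#. => .  t=0,i=19
  [25] ##..# => #  t=7,i=23
  [24] ##... => .  t=0,i=9
  [23] #.### => #  t=2,i=1
  [22] #.##. => .  t=0,i=17
  [21] #.#.# => #  t=1,i=22
  [20] #.#.. => #  t=0,i=20
  [19] #..## => #  t=0,i=5
  [18] #..#. => .  t=0,i=2
  [17] #...# => #  t=1,i=12
  [16] #.... => #  t=0,i=10
  [15] .#### => #  t=2,i=2
  [14] .###. => .  t=0,i=7
  [13] .##.# => .  t=0,i=18
  [12] .##.. => #  t=1,i=5
  [11] .#.## => .  t=0,i=16
  [10] .#.#. => .  t=1,i=0
  [9] .#..# => #  t=0,i=1
  [8] .#... => .  t=0,i=21
  [7] ..### => .  t=0,i=6
  [6] ..##. => #  t=1,i=4
  [5] ..#.# => #  t=0,i=15
  [4] ..#.. => .  t=0,i=0
  [3] ...## => .  t=1,i=13
  [2] ...#. => #  t=0,i=14
  [1] ....# => .  t=0,i=13
  [0] ..... => .  t=0,i=11
  bits 00001010101110111001001001100100 = 180064868

180064868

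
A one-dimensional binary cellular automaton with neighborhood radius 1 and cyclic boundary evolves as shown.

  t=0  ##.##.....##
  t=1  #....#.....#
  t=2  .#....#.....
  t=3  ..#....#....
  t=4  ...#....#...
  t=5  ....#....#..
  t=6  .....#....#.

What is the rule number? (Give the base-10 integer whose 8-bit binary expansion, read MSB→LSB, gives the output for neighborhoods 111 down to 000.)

  ### -> #   bit 7 = 1  t=0,i=0
  ##. -> .   bit 6 = 0  t=0,i=1
  #.# -> .   bit 5 = 0  t=0,i=2
  #.. -> #   bit 4 = 1  t=0,i=5
  .## -> .   bit 3 = 0  t=0,i=3
  .#. -> .   bit 2 = 0  t=1,i=5
  ..# -> .   bit 1 = 0  t=0,i=9
  ... -> .   bit 0 = 0  t=0,i=6
  bits 10010000 = 144

144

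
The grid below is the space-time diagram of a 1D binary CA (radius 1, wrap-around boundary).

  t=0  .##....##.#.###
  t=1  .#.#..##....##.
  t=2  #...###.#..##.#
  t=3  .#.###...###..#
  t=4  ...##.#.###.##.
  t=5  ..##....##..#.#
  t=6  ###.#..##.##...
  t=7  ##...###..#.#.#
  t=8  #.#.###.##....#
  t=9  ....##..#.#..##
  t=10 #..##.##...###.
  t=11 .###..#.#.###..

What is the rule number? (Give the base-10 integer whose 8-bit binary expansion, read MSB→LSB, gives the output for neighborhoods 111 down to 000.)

154

  ###|#  b7=1 t=0,i=13
  ##.|.  b6=0 t=0,i=2
  #.#|.  b5=0 t=0,i=0
  #..|#  b4=1 t=0,i=3
  .##|#  b3=1 t=0,i=1
  .#.|.  b2=0 t=0,i=10
  ..#|#  b1=1 t=0,i=6
  ...|.  b0=0 t=0,i=4
  bits 10011010 = 154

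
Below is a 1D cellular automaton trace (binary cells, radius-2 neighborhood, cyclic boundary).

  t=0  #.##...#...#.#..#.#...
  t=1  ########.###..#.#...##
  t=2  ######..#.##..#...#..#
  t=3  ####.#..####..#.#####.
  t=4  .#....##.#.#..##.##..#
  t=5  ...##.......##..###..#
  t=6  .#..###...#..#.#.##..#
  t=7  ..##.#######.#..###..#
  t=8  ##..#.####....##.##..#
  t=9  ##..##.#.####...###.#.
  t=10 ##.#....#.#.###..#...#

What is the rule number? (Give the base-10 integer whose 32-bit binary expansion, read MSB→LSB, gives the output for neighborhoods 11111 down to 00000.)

2571885110

  #####|#  b31=1 t=1,i=0
  ####.|.  b30=0 t=1,i=6
  ###.#|.  b29=0 t=1,i=7
  ###..|#  b28=1 t=1,i=11
  ##.##|#  b27=1 t=1,i=8
  ##.#.|.  b26=0 t=3,i=4
  ##..#|.  b25=0 t=1,i=12
  ##...|#  b24=1 t=0,i=4
  #.###|.  b23=0 t=1,i=9
  #.##.|#  b22=1 t=0,i=2
  #.#.#|.  b21=0 t=4,i=9
  #.#..|.  b20=0 t=0,i=13
  #..##|#  b19=1 t=2,i=20
  #..#.|.  b18=0 t=0,i=15
  #...#|#  b17=1 t=0,i=5
  #....|#  b16=1 t=4,i=3
  .####|#  b15=1 t=1,i=21
  .###.|#  b14=1 t=1,i=10
  .##.#|.  b13=0 t=4,i=7
  .##..|#  b12=1 t=0,i=3
  .#.##|#  b11=1 t=0,i=1
  .#.#.|.  b10=0 t=0,i=12
  .#..#|#  b9=1 t=0,i=14
  .#...|.  b8=0 t=0,i=8
  ..###|.  b7=0 t=1,i=20
  ..##.|.  b6=0 t=4,i=6
  ..#.#|#  b5=1 t=0,i=0
  ..#..|#  b4=1 t=0,i=7
  ...##|.  b3=0 t=1,i=19
  ...#.|#  b2=1 t=0,i=6
  ....#|#  b1=1 t=4,i=4
  .....|.  b0=0 t=5,i=7
  bits 10011001010010111101101000110110 = 2571885110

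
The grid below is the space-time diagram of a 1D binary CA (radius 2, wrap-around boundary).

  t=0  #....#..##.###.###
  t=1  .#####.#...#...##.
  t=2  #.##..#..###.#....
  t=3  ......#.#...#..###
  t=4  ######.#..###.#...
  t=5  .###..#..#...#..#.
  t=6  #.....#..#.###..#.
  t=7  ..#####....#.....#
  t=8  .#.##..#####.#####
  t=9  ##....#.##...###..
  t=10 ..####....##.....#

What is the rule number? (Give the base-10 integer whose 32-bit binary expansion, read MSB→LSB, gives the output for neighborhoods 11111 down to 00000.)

2242610199

  nb #####: next=#  (t=1,i=3, bit31=1)
  nb ####.: next=.  (t=0,i=17, bit30=0)
  nb ###.#: next=.  (t=0,i=13, bit29=0)
  nb ###..: next=.  (t=0,i=0, bit28=0)
  nb ##.##: next=.  (t=0,i=10, bit27=0)
  nb ##.#.: next=#  (t=1,i=6, bit26=1)
  nb ##..#: next=.  (t=1,i=17, bit25=0)
  nb ##...: next=#  (t=0,i=1, bit24=1)
  nb #.###: next=#  (t=0,i=11, bit23=1)
  nb #.##.: next=.  (t=2,i=2, bit22=0)
  nb #.#.#: next=#  (t=8,i=1, bit21=1)
  nb #.#..: next=.  (t=1,i=7, bit20=0)
  nb #..##: next=#  (t=0,i=7, bit19=1)
  nb #..#.: next=.  (t=2,i=5, bit18=0)
  nb #...#: next=#  (t=1,i=9, bit17=1)
  nb #....: next=#  (t=0,i=2, bit16=1)
  nb .####: next=#  (t=0,i=16, bit15=1)
  nb .###.: next=.  (t=0,i=12, bit14=0)
  nb .##.#: next=.  (t=0,i=9, bit13=0)
  nb .##..: next=.  (t=1,i=16, bit12=0)
  nb .#.##: next=.  (t=2,i=1, bit11=0)
  nb .#.#.: next=#  (t=3,i=7, bit10=1)
  nb .#..#: next=.  (t=0,i=6, bit9=0)
  nb .#...: next=.  (t=1,i=8, bit8=0)
  nb ..###: next=.  (t=1,i=1, bit7=0)
  nb ..##.: next=.  (t=0,i=8, bit6=0)
  nb ..#.#: next=.  (t=2,i=0, bit5=0)
  nb ..#..: next=#  (t=0,i=5, bit4=1)
  nb ...##: next=.  (t=1,i=14, bit3=0)
  nb ...#.: next=#  (t=0,i=4, bit2=1)
  nb ....#: next=#  (t=0,i=3, bit1=1)
  nb .....: next=#  (t=3,i=2, bit0=1)
  bits 10000101101010111000010000010111 = 2242610199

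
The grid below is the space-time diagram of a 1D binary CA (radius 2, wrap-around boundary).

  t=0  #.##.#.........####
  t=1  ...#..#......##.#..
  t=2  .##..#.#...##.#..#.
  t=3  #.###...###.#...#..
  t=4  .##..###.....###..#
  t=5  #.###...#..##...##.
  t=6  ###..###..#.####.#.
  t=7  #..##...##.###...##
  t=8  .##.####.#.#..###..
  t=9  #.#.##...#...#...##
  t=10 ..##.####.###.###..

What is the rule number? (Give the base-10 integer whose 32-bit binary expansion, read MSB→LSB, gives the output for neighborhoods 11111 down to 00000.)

  #####|.  b31=0 t=0,i=17
  ####.|.  b30=0 t=0,i=18
  ###.#|.  b29=0 t=0,i=0
  ###..|.  b28=0 t=3,i=4
  ##.##|.  b27=0 t=0,i=1
  ##.#.|.  b26=0 t=0,i=4
  ##..#|#  b25=1 t=2,i=3
  ##...|#  b24=1 t=3,i=5
  #.###|#  b23=1 t=3,i=2
  #.##.|.  b22=0 t=0,i=2
  #.#.#|#  b21=1 t=5,i=0
  #.#..|.  b20=0 t=0,i=5
  #..##|#  b19=1 t=2,i=0
  #..#.|#  b18=1 t=1,i=5
  #...#|#  b17=1 t=2,i=9
  #....|.  b16=0 t=0,i=7
  .####|#  b15=1 t=0,i=16
  .###.|.  b14=0 t=3,i=3
  .##.#|#  b13=1 t=0,i=3
  .##..|#  b12=1 t=2,i=2
  .#.##|#  b11=1 t=3,i=1
  .#.#.|.  b10=0 t=2,i=6
  .#..#|.  b9=0 t=1,i=4
  .#...|#  b8=1 t=0,i=6
  ..###|.  b7=0 t=0,i=15
  ..##.|.  b6=0 t=1,i=13
  ..#.#|.  b5=0 t=2,i=5
  ..#..|.  b4=0 t=1,i=3
  ...##|#  b3=1 t=0,i=14
  ...#.|#  b2=1 t=1,i=2
  ....#|#  b1=1 t=0,i=13
  .....|.  b0=0 t=0,i=8
  bits 00000011101011101011100100001110 = 61782286

61782286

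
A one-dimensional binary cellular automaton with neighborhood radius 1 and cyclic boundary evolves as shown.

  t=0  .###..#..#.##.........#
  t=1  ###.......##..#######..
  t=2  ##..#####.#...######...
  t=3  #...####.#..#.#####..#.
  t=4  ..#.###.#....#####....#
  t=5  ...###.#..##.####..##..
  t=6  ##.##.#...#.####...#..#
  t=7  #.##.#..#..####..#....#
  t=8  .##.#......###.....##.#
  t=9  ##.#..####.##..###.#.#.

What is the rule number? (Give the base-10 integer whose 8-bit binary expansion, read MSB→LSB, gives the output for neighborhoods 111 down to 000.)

169

  ###|#  b7=1 t=0,i=2
  ##.|.  b6=0 t=0,i=3
  #.#|#  b5=1 t=0,i=0
  #..|.  b4=0 t=0,i=4
  .##|#  b3=1 t=0,i=1
  .#.|.  b2=0 t=0,i=6
  ..#|.  b1=0 t=0,i=5
  ...|#  b0=1 t=0,i=14
  bits 10101001 = 169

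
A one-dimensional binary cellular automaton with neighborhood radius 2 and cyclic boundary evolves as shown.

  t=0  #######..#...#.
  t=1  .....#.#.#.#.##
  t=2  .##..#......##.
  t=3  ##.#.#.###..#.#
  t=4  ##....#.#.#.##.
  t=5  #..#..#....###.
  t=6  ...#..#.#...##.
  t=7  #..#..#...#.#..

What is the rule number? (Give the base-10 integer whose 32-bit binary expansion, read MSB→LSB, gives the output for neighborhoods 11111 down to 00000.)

1649109105

  #####|.  b31=0 t=0,i=2
  ####.|#  b30=1 t=0,i=5
  ###.#|#  b29=1 t=3,i=1
  ###..|.  b28=0 t=0,i=6
  ##.##|.  b27=0 t=4,i=14
  ##.#.|.  b26=0 t=3,i=2
  ##..#|#  b25=1 t=0,i=7
  ##...|.  b24=0 t=1,i=0
  #.###|.  b23=0 t=0,i=0
  #.##.|#  b22=1 t=1,i=13
  #.#.#|.  b21=0 t=1,i=7
  #.#..|.  b20=0 t=5,i=0
  #..##|#  b19=1 t=2,i=0
  #..#.|.  b18=0 t=0,i=8
  #...#|#  b17=1 t=0,i=11
  #....|#  b16=1 t=1,i=1
  .####|.  b15=0 t=0,i=1
  .###.|#  b14=1 t=3,i=0
  .##.#|#  b13=1 t=4,i=13
  .##..|.  b12=0 t=1,i=14
  .#.##|#  b11=1 t=0,i=14
  .#.#.|.  b10=0 t=1,i=6
  .#..#|.  b9=0 t=5,i=1
  .#...|.  b8=0 t=0,i=10
  ..###|.  b7=0 t=5,i=11
  ..##.|#  b6=1 t=2,i=1
  ..#.#|#  b5=1 t=0,i=13
  ..#..|#  b4=1 t=0,i=9
  ...##|.  b3=0 t=2,i=11
  ...#.|.  b2=0 t=0,i=12
  ....#|.  b1=0 t=1,i=3
  .....|#  b0=1 t=1,i=2
  bits 01100010010010110110100001110001 = 1649109105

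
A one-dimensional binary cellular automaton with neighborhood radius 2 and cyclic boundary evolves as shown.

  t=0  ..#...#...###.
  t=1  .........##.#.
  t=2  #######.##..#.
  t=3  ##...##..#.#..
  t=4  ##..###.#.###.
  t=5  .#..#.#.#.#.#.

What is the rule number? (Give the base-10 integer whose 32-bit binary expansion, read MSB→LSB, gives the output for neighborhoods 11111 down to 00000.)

  [31] ##### => .  t=2,i=2
  [30] ####. => #  t=2,i=5
  [29] ###.# => #  t=2,i=6
  [28] ###.. => #  t=0,i=12
  [27] ##.## => .  t=2,i=7
  [26] ##.#. => .  t=1,i=11
  [25] ##..# => .  t=2,i=10
  [24] ##... => .  t=0,i=13
  [23] #.### => #  t=2,i=0
  [22] #.##. => .  t=2,i=8
  [21] #.#.# => #  t=4,i=8
  [20] #.#.. => #  t=1,i=12
  [19] #..## => .  t=3,i=13
  [18] #..#. => #  t=2,i=11
  [17] #...# => .  t=0,i=0
  [16] #.... => #  t=1,i=0
  [15] .#### => #  t=2,i=1
  [14] .###. => .  t=0,i=11
  [13] .##.# => .  t=1,i=10
  [12] .##.. => #  t=2,i=9
  [11] .#.## => .  t=2,i=13
  [10] .#.#. => #  t=3,i=10
  [9] .#..# => #  t=3,i=12
  [8] .#... => .  t=0,i=3
  [7] ..### => #  t=0,i=10
  [6] ..##. => #  t=1,i=9
  [5] ..#.# => .  t=2,i=12
  [4] ..#.. => .  t=0,i=2
  [3] ...## => #  t=0,i=9
  [2] ...#. => .  t=0,i=1
  [1] ....# => .  t=1,i=7
  [0] ..... => #  t=1,i=1
  bits 01110000101101011001011011001001 = 1890948809

1890948809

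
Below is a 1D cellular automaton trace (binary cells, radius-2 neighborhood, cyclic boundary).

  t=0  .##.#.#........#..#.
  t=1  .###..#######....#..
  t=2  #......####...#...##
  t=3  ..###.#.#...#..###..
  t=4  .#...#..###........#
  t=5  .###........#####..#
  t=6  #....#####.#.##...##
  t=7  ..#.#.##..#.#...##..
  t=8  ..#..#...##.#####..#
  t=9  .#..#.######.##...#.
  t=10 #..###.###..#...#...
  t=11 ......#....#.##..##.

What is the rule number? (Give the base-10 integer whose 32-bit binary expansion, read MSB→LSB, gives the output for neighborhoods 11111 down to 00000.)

  ##### -> #   bit 31 = 1  t=1,i=8
  ####. -> .   bit 30 = 0  t=1,i=11
  ###.# -> .   bit 29 = 0  t=3,i=4
  ###.. -> .   bit 28 = 0  t=1,i=3
  ##.## -> #   bit 27 = 1  t=8,i=11
  ##.#. -> #   bit 26 = 1  t=0,i=3
  ##..# -> .   bit 25 = 0  t=1,i=4
  ##... -> .   bit 24 = 0  t=1,i=13
  #.### -> .   bit 23 = 0  t=5,i=1
  #.##. -> .   bit 22 = 0  t=6,i=13
  #.#.# -> .   bit 21 = 0  t=0,i=4
  #.#.. -> #   bit 20 = 1  t=0,i=6
  #..## -> .   bit 19 = 0  t=0,i=0
  #..#. -> #   bit 18 = 1  t=0,i=17
  #...# -> #   bit 17 = 1  t=1,i=19
  #.... -> #   bit 16 = 1  t=0,i=8
  .#### -> #   bit 15 = 1  t=1,i=7
  .###. -> .   bit 14 = 0  t=1,i=2
  .##.# -> #   bit 13 = 1  t=0,i=2
  .##.. -> .   bit 12 = 0  t=6,i=14
  .#.## -> #   bit 11 = 1  t=5,i=0
  .#.#. -> .   bit 10 = 0  t=0,i=5
  .#..# -> .   bit 9 = 0  t=0,i=16
  .#... -> #   bit 8 = 1  t=0,i=7
  ..### -> .   bit 7 = 0  t=1,i=1
  ..##. -> #   bit 6 = 1  t=0,i=1
  ..#.# -> #   bit 5 = 1  t=4,i=19
  ..#.. -> .   bit 4 = 0  t=0,i=15
  ...## -> #   bit 3 = 1  t=1,i=0
  ...#. -> .   bit 2 = 0  t=0,i=14
  ....# -> .   bit 1 = 0  t=0,i=13
  ..... -> #   bit 0 = 1  t=0,i=9
  bits 10001100000101111010100101101001 = 2350360937

2350360937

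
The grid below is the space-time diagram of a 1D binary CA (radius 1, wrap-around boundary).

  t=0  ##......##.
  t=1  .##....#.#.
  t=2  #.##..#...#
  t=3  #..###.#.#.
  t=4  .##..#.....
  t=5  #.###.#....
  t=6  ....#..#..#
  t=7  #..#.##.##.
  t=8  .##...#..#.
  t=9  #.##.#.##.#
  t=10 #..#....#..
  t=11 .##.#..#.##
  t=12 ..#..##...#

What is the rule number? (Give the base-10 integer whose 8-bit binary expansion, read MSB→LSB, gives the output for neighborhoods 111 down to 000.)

82

  nb ###: next=.  (t=3,i=4, bit7=0)
  nb ##.: next=#  (t=0,i=1, bit6=1)
  nb #.#: next=.  (t=0,i=10, bit5=0)
  nb #..: next=#  (t=0,i=2, bit4=1)
  nb .##: next=.  (t=0,i=0, bit3=0)
  nb .#.: next=.  (t=1,i=7, bit2=0)
  nb ..#: next=#  (t=0,i=7, bit1=1)
  nb ...: next=.  (t=0,i=3, bit0=0)
  bits 01010010 = 82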